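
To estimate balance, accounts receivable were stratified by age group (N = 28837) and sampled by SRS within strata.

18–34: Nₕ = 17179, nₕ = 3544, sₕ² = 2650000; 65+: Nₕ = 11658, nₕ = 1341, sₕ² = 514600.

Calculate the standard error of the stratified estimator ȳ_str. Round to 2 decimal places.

Var(ȳ_str) = Σₕ Wₕ²(1 − fₕ)sₕ²/nₕ with Wₕ = Nₕ/N, N = 28837.
18–34: Wₕ = 0.59572771; term = 0.59572771²·(1 − 0.20629839)·2650000/3544 = 210.62263.
65+: Wₕ = 0.40427229; term = 0.40427229²·(1 − 0.11502831)·514600/1341 = 55.503239.
Sum = 266.12587.
SE = √(266.12587) = 16.31.

16.31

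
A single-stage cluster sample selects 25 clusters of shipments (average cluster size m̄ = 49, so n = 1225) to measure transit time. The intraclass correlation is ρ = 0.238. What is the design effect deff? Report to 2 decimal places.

deff = 1 + (49 − 1)·0.238 = 1 + 11.424 = 12.424.

12.42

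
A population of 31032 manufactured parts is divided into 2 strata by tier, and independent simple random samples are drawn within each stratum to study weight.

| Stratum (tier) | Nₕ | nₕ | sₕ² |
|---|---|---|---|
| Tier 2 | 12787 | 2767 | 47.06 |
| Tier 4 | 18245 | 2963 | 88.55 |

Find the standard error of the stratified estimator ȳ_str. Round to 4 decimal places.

0.1045

Var(ȳ_str) = Σₕ Wₕ²(1 − fₕ)sₕ²/nₕ with Wₕ = Nₕ/N, N = 31032.
Tier 2: Wₕ = 0.41205852; term = 0.41205852²·(1 − 0.21639165)·47.06/2767 = 0.0022628701.
Tier 4: Wₕ = 0.58794148; term = 0.58794148²·(1 − 0.16240066)·88.55/2963 = 0.0086528952.
Sum = 0.010915765.
SE = √(0.010915765) = 0.1045.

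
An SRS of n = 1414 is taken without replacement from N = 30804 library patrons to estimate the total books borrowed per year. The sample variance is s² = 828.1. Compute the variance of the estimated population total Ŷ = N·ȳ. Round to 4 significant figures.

5.302 × 10^8

Var(Ŷ) = N²·Var(ȳ) = N²·(1 − n/N)·s²/n.
f = 1414/30804 = 0.04590313; Var(ȳ) = 0.95409687·828.1/1414 = 0.55876069.
Var(Ŷ) = 30804² · 0.55876069 = 5.3020043 × 10^8.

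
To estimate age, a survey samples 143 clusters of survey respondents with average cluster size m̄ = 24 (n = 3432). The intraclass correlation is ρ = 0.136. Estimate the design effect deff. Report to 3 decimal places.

4.128

deff = 1 + (24 − 1)·0.136 = 1 + 3.128 = 4.128.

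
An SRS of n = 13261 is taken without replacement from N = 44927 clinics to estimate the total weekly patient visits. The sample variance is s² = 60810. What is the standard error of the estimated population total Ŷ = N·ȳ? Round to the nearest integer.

80770

Var(Ŷ) = N²·Var(ȳ) = N²·(1 − n/N)·s²/n.
f = 13261/44927 = 0.29516772; Var(ȳ) = 0.70483228·60810/13261 = 3.232098.
Var(Ŷ) = 44927² · 3.232098 = 6.5237808 × 10^9.
SE(Ŷ) = √(6.5237808 × 10^9) = 80770.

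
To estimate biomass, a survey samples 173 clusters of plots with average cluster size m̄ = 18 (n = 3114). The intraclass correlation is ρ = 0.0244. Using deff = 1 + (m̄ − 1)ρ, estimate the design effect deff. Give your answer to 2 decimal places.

1.41

deff = 1 + (18 − 1)·0.0244 = 1 + 0.4148 = 1.4148.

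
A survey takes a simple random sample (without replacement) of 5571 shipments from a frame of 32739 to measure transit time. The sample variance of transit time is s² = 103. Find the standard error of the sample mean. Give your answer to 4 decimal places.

0.1239

Under SRS without replacement, Var(ȳ) = (1 − f)·s²/n with f = n/N = 5571/32739 = 0.17016402.
Var(ȳ) = (1 − 0.17016402)·103/5571 = 0.82983598·0.018488602 = 0.015342507.
SE(ȳ) = √(0.015342507) = 0.1239.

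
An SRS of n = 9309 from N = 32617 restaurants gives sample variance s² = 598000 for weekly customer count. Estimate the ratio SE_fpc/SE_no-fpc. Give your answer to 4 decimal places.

0.8453

f = n/N = 9309/32617 = 0.28540332.
SE_no-fpc = √(s²/n) = 8.0149179; SE_fpc = √((1−f)s²/n) = 6.7753163.
Ratio = √(1−f) = 0.84533821.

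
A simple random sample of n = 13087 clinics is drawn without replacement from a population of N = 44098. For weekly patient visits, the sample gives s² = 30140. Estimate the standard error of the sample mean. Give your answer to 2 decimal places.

Under SRS without replacement, Var(ȳ) = (1 − f)·s²/n with f = n/N = 13087/44098 = 0.29677083.
Var(ȳ) = (1 − 0.29677083)·30140/13087 = 0.70322917·2.3030488 = 1.6195711.
SE(ȳ) = √(1.6195711) = 1.27.

1.27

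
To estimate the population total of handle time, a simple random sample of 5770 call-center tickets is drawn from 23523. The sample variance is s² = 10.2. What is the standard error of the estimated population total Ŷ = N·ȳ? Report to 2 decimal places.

859.20

Var(Ŷ) = N²·Var(ȳ) = N²·(1 − n/N)·s²/n.
f = 5770/23523 = 0.24529184; Var(ȳ) = 0.75470816·10.2/5770 = 0.0013341461.
Var(Ŷ) = 23523² · 0.0013341461 = 738225.1.
SE(Ŷ) = √(738225.1) = 859.20.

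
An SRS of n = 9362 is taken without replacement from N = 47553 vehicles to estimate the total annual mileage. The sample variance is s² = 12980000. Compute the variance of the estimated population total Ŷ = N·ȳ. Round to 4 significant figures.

Var(Ŷ) = N²·Var(ȳ) = N²·(1 − n/N)·s²/n.
f = 9362/47553 = 0.19687507; Var(ȳ) = 0.80312493·12980000/9362 = 1113.4973.
Var(Ŷ) = 47553² · 1113.4973 = 2.5179379 × 10^12.

2.518 × 10^12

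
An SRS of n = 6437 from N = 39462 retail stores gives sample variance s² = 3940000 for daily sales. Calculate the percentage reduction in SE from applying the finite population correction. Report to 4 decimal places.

f = n/N = 6437/39462 = 0.16311895.
SE_no-fpc = √(s²/n) = 24.740379; SE_fpc = √((1−f)s²/n) = 22.632797.
Ratio = √(1−f) = 0.91481203. Reduction = 100·(1 − 0.91481203) = 8.5188%.

8.5188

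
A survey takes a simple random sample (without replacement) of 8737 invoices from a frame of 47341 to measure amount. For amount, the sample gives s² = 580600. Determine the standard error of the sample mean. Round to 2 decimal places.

7.36

Under SRS without replacement, Var(ȳ) = (1 − f)·s²/n with f = n/N = 8737/47341 = 0.18455461.
Var(ȳ) = (1 − 0.18455461)·580600/8737 = 0.81544539·66.453016 = 54.188805.
SE(ȳ) = √(54.188805) = 7.36.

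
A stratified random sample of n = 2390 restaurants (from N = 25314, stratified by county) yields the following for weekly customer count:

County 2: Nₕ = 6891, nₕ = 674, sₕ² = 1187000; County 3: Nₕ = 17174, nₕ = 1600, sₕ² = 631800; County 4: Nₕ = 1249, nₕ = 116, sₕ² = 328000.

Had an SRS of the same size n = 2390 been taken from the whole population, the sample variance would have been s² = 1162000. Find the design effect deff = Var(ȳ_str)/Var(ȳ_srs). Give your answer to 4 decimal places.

Var(ȳ_str) = Σ Wₕ²(1−fₕ)sₕ²/nₕ with Wₕ = Nₕ/25314:
  County 2: (6891/25314)²·(1−674/6891)·1187000/674 = 117.74227
  County 3: (17174/25314)²·(1−1600/17174)·631800/1600 = 164.81993
  County 4: (1249/25314)²·(1−116/1249)·328000/116 = 6.2443416
  → Var(ȳ_str) = 288.80654.
Var(ȳ_srs) = (1 − 2390/25314)·1162000/2390 = 440.28902.
deff = 288.80654 / 440.28902 = 0.6559.

0.6559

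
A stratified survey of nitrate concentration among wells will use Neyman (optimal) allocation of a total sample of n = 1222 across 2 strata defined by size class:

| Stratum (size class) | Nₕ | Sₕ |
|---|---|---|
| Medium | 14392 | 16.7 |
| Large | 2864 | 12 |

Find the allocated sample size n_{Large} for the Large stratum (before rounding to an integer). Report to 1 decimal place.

152.9

Neyman allocation: nₕ = n·NₕSₕ / Σⱼ NⱼSⱼ.
Σ NⱼSⱼ = 14392·16.7 + 2864·12 = 274714.4.
n_{Large} = 1222·2864·12 / 274714.4 = 152.9.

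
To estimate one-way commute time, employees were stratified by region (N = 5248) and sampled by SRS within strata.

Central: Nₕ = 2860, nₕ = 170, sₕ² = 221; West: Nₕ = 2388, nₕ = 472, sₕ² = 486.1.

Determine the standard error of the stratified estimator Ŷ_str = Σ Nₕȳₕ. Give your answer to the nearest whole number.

Var(Ŷ_str) = Σₕ Nₕ²(1 − fₕ)sₕ²/nₕ.
Central: 2860²·(1 − 170/2860)·221/170 = 1.000142 × 10^7.
West: 2388²·(1 − 472/2388)·486.1/472 = 4.7120886 × 10^6.
Sum = 1.4713509 × 10^7.
SE = √(1.4713509 × 10^7) = 3836.

3836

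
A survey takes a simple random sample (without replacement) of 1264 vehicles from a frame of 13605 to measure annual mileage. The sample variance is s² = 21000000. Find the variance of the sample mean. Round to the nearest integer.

15070

Under SRS without replacement, Var(ȳ) = (1 − f)·s²/n with f = n/N = 1264/13605 = 0.09290702.
Var(ȳ) = (1 − 0.09290702)·21000000/1264 = 0.90709298·16613.924 = 15070.374.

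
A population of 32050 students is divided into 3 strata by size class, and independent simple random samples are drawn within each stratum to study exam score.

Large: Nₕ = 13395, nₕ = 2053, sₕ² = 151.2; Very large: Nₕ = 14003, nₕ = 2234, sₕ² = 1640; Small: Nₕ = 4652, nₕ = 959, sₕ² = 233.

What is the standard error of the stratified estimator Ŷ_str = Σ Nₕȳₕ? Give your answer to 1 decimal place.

Var(Ŷ_str) = Σₕ Nₕ²(1 − fₕ)sₕ²/nₕ.
Large: 13395²·(1 − 2053/13395)·151.2/2053 = 1.1189101 × 10^7.
Very large: 14003²·(1 − 2234/14003)·1640/2234 = 1.2098216 × 10^8.
Small: 4652²·(1 − 959/4652)·233/959 = 4.1740373 × 10^6.
Sum = 1.363453 × 10^8.
SE = √(1.363453 × 10^8) = 11676.7.

11676.7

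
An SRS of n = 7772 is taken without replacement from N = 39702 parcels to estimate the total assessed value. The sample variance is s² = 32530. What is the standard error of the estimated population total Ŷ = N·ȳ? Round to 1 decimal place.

72841.9

Var(Ŷ) = N²·Var(ȳ) = N²·(1 − n/N)·s²/n.
f = 7772/39702 = 0.19575840; Var(ȳ) = 0.80424160·32530/7772 = 3.3661836.
Var(Ŷ) = 39702² · 3.3661836 = 5.3059429 × 10^9.
SE(Ŷ) = √(5.3059429 × 10^9) = 72841.9.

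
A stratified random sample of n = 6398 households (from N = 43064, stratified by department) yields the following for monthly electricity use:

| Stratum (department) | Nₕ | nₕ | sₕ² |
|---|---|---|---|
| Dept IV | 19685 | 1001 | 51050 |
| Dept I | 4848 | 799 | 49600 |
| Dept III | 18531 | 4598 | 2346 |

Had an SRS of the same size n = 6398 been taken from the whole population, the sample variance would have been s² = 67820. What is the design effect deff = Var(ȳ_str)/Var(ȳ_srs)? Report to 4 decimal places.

1.2013

Var(ȳ_str) = Σ Wₕ²(1−fₕ)sₕ²/nₕ with Wₕ = Nₕ/43064:
  Dept IV: (19685/43064)²·(1−1001/19685)·51050/1001 = 10.114355
  Dept I: (4848/43064)²·(1−799/4848)·49600/799 = 0.65707743
  Dept III: (18531/43064)²·(1−4598/18531)·2346/4598 = 0.071035232
  → Var(ȳ_str) = 10.842468.
Var(ȳ_srs) = (1 − 6398/43064)·67820/6398 = 9.0253222.
deff = 10.842468 / 9.0253222 = 1.2013.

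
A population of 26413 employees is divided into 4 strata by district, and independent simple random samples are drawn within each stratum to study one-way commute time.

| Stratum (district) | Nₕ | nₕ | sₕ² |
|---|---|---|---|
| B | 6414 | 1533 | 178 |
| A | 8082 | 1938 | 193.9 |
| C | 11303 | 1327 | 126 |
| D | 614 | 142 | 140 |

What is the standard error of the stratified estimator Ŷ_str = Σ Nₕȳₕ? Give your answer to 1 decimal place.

Var(Ŷ_str) = Σₕ Nₕ²(1 − fₕ)sₕ²/nₕ.
B: 6414²·(1 − 1533/6414)·178/1533 = 3.6350937 × 10^6.
A: 8082²·(1 − 1938/8082)·193.9/1938 = 4.968143 × 10^6.
C: 11303²·(1 − 1327/11303)·126/1327 = 1.0706556 × 10^7.
D: 614²·(1 − 142/614)·140/142 = 285726.2.
Sum = 1.9595519 × 10^7.
SE = √(1.9595519 × 10^7) = 4426.7.

4426.7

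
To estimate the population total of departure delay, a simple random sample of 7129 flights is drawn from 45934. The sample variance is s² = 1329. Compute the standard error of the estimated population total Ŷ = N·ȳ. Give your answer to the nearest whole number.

18229

Var(Ŷ) = N²·Var(ȳ) = N²·(1 − n/N)·s²/n.
f = 7129/45934 = 0.15520094; Var(ȳ) = 0.84479906·1329/7129 = 0.15748884.
Var(Ŷ) = 45934² · 0.15748884 = 3.322908 × 10^8.
SE(Ŷ) = √(3.322908 × 10^8) = 18229.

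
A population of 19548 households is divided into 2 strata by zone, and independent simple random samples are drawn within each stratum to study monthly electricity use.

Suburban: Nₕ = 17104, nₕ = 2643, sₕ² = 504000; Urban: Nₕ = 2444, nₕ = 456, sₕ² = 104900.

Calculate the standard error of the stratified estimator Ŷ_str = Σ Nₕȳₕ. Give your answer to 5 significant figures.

Var(Ŷ_str) = Σₕ Nₕ²(1 − fₕ)sₕ²/nₕ.
Suburban: 17104²·(1 − 2643/17104)·504000/2643 = 4.7166037 × 10^10.
Urban: 2444²·(1 − 456/2444)·104900/456 = 1.1177077 × 10^9.
Sum = 4.8283745 × 10^10.
SE = √(4.8283745 × 10^10) = 219740.

219740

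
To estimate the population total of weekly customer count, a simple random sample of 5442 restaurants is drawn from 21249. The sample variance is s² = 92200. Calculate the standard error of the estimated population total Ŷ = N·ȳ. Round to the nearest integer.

75436

Var(Ŷ) = N²·Var(ȳ) = N²·(1 − n/N)·s²/n.
f = 5442/21249 = 0.25610617; Var(ȳ) = 0.74389383·92200/5442 = 12.603273.
Var(Ŷ) = 21249² · 12.603273 = 5.6906298 × 10^9.
SE(Ŷ) = √(5.6906298 × 10^9) = 75436.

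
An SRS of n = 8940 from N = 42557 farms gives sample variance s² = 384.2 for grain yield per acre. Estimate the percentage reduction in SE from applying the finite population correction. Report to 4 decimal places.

f = n/N = 8940/42557 = 0.21007120.
SE_no-fpc = √(s²/n) = 0.20730507; SE_fpc = √((1−f)s²/n) = 0.18424847.
Ratio = √(1−f) = 0.88877939. Reduction = 100·(1 − 0.88877939) = 11.1221%.

11.1221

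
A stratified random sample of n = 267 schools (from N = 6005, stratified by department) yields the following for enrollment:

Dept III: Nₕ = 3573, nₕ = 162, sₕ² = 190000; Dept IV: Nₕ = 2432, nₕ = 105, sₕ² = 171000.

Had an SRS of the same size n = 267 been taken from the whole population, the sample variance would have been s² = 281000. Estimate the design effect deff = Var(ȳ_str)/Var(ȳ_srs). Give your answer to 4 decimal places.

0.6483

Var(ȳ_str) = Σ Wₕ²(1−fₕ)sₕ²/nₕ with Wₕ = Nₕ/6005:
  Dept III: (3573/6005)²·(1−162/3573)·190000/162 = 396.39421
  Dept IV: (2432/6005)²·(1−105/2432)·171000/105 = 255.58817
  → Var(ȳ_str) = 651.98238.
Var(ȳ_srs) = (1 − 267/6005)·281000/267 = 1005.6401.
deff = 651.98238 / 1005.6401 = 0.6483.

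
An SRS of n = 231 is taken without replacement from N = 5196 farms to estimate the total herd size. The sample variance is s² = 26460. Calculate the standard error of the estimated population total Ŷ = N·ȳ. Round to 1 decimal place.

54360.5

Var(Ŷ) = N²·Var(ȳ) = N²·(1 − n/N)·s²/n.
f = 231/5196 = 0.04445727; Var(ȳ) = 0.95554273·26460/231 = 109.45308.
Var(Ŷ) = 5196² · 109.45308 = 2.9550598 × 10^9.
SE(Ŷ) = √(2.9550598 × 10^9) = 54360.5.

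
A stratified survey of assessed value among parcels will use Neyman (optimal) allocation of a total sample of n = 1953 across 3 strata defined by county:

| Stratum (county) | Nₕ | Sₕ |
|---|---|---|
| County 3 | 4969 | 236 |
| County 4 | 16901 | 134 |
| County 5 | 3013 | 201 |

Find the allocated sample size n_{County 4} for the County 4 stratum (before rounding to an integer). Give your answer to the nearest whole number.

Neyman allocation: nₕ = n·NₕSₕ / Σⱼ NⱼSⱼ.
Σ NⱼSⱼ = 4969·236 + 16901·134 + 3013·201 = 4.043031 × 10^6.
n_{County 4} = 1953·16901·134 / (4.043031 × 10^6) = 1094.

1094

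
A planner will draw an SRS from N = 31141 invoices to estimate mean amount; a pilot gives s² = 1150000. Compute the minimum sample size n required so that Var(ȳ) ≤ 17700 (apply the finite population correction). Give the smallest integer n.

Without fpc, n₀ = s²/D = 1150000/17700 = 64.9718.
With fpc, (1 − n/N)·s²/n ≤ D requires n ≥ n₀/(1 + n₀/N) = 64.9718/(1 + 64.9718/31141) = 64.8365.
Rounding up, n = 65.

65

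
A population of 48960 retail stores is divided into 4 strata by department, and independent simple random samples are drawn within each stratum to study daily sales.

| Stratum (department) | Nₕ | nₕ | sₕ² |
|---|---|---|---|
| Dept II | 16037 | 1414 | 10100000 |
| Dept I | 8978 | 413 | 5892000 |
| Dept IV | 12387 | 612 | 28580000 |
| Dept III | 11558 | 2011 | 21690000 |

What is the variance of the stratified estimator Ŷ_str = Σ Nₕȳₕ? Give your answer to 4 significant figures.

Var(Ŷ_str) = Σₕ Nₕ²(1 − fₕ)sₕ²/nₕ.
Dept II: 16037²·(1 − 1414/16037)·10100000/1414 = 1.6750646 × 10^12.
Dept I: 8978²·(1 − 413/8978)·5892000/413 = 1.0970329 × 10^12.
Dept IV: 12387²·(1 − 612/12387)·28580000/612 = 6.8114231 × 10^12.
Dept III: 11558²·(1 − 2011/11558)·21690000/2011 = 1.1901374 × 10^12.
Sum = 1.0773658 × 10^13.

1.077 × 10^13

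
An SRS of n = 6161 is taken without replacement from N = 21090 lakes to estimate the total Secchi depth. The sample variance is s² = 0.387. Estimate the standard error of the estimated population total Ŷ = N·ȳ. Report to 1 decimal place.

Var(Ŷ) = N²·Var(ȳ) = N²·(1 − n/N)·s²/n.
f = 6161/21090 = 0.29212897; Var(ȳ) = 0.70787103·0.387/6161 = 4.4464549 × 10^-5.
Var(Ŷ) = 21090² · (4.4464549 × 10^-5) = 19777.302.
SE(Ŷ) = √(19777.302) = 140.6.

140.6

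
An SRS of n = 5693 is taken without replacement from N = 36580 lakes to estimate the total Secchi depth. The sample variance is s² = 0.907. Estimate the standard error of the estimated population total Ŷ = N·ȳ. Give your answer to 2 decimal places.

Var(Ŷ) = N²·Var(ȳ) = N²·(1 − n/N)·s²/n.
f = 5693/36580 = 0.15563149; Var(ȳ) = 0.84436851·0.907/5693 = 1.3452349 × 10^-4.
Var(Ŷ) = 36580² · (1.3452349 × 10^-4) = 180005.4.
SE(Ŷ) = √(180005.4) = 424.27.

424.27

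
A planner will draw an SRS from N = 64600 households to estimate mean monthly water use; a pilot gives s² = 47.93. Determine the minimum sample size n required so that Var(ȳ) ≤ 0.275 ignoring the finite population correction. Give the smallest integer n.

175

Without fpc, n₀ = s²/D = 47.93/0.275 = 174.2909.
Rounding up, n = 175.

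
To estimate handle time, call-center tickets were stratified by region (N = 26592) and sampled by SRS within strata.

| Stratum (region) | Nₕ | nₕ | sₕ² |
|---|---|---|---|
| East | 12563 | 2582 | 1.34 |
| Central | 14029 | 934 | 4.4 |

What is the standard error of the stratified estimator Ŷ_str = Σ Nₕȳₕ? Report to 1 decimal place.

964.6

Var(Ŷ_str) = Σₕ Nₕ²(1 − fₕ)sₕ²/nₕ.
East: 12563²·(1 − 2582/12563)·1.34/2582 = 65075.27.
Central: 14029²·(1 − 934/14029)·4.4/934 = 865442.1.
Sum = 930517.37.
SE = √(930517.37) = 964.6.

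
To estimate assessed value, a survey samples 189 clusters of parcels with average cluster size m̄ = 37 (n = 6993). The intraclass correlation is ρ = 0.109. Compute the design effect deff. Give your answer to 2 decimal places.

deff = 1 + (37 − 1)·0.109 = 1 + 3.924 = 4.924.

4.92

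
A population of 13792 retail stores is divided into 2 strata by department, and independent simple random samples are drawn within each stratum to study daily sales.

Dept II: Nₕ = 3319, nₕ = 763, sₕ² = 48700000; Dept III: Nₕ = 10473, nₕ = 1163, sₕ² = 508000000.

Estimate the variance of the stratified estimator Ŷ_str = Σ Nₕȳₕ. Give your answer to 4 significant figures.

Var(Ŷ_str) = Σₕ Nₕ²(1 − fₕ)sₕ²/nₕ.
Dept II: 3319²·(1 − 763/3319)·48700000/763 = 5.4146766 × 10^11.
Dept III: 10473²·(1 − 1163/10473)·508000000/1163 = 4.258972 × 10^13.
Sum = 4.3131188 × 10^13.

4.313 × 10^13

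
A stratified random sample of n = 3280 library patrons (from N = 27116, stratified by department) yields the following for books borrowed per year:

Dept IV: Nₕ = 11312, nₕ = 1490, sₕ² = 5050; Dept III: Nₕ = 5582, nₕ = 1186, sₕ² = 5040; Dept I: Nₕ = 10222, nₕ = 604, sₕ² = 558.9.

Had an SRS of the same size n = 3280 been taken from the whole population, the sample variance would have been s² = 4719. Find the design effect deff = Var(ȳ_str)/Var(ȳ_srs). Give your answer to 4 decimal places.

Var(ȳ_str) = Σ Wₕ²(1−fₕ)sₕ²/nₕ with Wₕ = Nₕ/27116:
  Dept IV: (11312/27116)²·(1−1490/11312)·5050/1490 = 0.51214529
  Dept III: (5582/27116)²·(1−1186/5582)·5040/1186 = 0.14182151
  Dept I: (10222/27116)²·(1−604/10222)·558.9/604 = 0.12372759
  → Var(ȳ_str) = 0.77769439.
Var(ȳ_srs) = (1 − 3280/27116)·4719/3280 = 1.2646894.
deff = 0.77769439 / 1.2646894 = 0.6149.

0.6149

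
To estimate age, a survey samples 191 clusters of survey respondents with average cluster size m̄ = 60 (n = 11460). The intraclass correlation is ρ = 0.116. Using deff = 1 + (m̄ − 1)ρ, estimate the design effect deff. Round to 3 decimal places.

deff = 1 + (60 − 1)·0.116 = 1 + 6.844 = 7.844.

7.844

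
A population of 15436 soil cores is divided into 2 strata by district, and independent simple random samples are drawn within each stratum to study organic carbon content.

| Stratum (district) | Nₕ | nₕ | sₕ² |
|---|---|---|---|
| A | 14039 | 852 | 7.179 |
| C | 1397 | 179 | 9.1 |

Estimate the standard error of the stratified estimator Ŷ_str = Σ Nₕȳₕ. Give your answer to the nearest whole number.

Var(Ŷ_str) = Σₕ Nₕ²(1 − fₕ)sₕ²/nₕ.
A: 14039²·(1 − 852/14039)·7.179/852 = 1.5599351 × 10^6.
C: 1397²·(1 − 179/1397)·9.1/179 = 86503.177.
Sum = 1.6464383 × 10^6.
SE = √(1.6464383 × 10^6) = 1283.

1283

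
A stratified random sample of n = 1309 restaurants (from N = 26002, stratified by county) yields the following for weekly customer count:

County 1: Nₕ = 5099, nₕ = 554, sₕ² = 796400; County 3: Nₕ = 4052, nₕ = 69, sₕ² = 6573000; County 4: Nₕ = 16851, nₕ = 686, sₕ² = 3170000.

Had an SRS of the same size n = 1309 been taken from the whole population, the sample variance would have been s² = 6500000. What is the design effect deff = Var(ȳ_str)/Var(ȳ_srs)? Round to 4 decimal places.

0.8875

Var(ȳ_str) = Σ Wₕ²(1−fₕ)sₕ²/nₕ with Wₕ = Nₕ/26002:
  County 1: (5099/26002)²·(1−554/5099)·796400/554 = 49.275028
  County 3: (4052/26002)²·(1−69/4052)·6573000/69 = 2273.9493
  County 4: (16851/26002)²·(1−686/16851)·3170000/686 = 1861.7571
  → Var(ȳ_str) = 4184.9814.
Var(ȳ_srs) = (1 − 1309/26002)·6500000/1309 = 4715.6418.
deff = 4184.9814 / 4715.6418 = 0.8875.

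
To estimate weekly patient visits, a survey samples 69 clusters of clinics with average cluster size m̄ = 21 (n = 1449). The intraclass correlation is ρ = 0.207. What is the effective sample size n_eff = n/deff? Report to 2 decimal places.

deff = 1 + (21 − 1)·0.207 = 1 + 4.14 = 5.14.
n_eff = 1449 / 5.14 = 281.91.

281.91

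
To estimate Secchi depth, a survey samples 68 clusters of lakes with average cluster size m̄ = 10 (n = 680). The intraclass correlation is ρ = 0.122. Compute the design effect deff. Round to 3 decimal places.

2.098

deff = 1 + (10 − 1)·0.122 = 1 + 1.098 = 2.098.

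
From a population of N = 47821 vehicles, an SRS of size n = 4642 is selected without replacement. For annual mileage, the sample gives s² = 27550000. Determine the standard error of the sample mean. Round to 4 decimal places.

Under SRS without replacement, Var(ȳ) = (1 − f)·s²/n with f = n/N = 4642/47821 = 0.09707032.
Var(ȳ) = (1 − 0.09707032)·27550000/4642 = 0.90292968·5934.9418 = 5358.8351.
SE(ȳ) = √(5358.8351) = 73.2041.

73.2041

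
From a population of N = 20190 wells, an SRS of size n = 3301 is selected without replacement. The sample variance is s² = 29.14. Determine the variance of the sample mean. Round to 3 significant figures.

Under SRS without replacement, Var(ȳ) = (1 − f)·s²/n with f = n/N = 3301/20190 = 0.16349678.
Var(ȳ) = (1 − 0.16349678)·29.14/3301 = 0.83650322·0.008827628 = 0.0073843392.

0.00738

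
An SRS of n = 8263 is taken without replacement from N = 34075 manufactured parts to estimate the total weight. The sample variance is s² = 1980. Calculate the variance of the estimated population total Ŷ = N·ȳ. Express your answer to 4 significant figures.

2.108 × 10^8

Var(Ŷ) = N²·Var(ȳ) = N²·(1 − n/N)·s²/n.
f = 8263/34075 = 0.24249450; Var(ȳ) = 0.75750550·1980/8263 = 0.1815153.
Var(Ŷ) = 34075² · 0.1815153 = 2.1075844 × 10^8.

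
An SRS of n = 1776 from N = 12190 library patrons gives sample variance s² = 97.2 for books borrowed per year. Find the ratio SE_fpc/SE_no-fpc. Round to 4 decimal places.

f = n/N = 1776/12190 = 0.14569319.
SE_no-fpc = √(s²/n) = 0.23394386; SE_fpc = √((1−f)s²/n) = 0.21623131.
Ratio = √(1−f) = 0.92428719.

0.9243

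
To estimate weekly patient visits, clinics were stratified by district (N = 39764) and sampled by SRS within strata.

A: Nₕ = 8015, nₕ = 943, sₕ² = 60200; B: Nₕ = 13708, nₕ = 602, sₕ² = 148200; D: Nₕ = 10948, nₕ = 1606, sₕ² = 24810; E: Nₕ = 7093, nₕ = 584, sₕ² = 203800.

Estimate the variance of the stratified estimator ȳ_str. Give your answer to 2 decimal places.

41.45

Var(ȳ_str) = Σₕ Wₕ²(1 − fₕ)sₕ²/nₕ with Wₕ = Nₕ/N, N = 39764.
A: Wₕ = 0.20156423; term = 0.20156423²·(1 − 0.11765440)·60200/943 = 2.2884975.
B: Wₕ = 0.34473393; term = 0.34473393²·(1 − 0.04391596)·148200/602 = 27.971505.
D: Wₕ = 0.27532441; term = 0.27532441²·(1 − 0.14669346)·24810/1606 = 0.99925365.
E: Wₕ = 0.17837743; term = 0.17837743²·(1 − 0.08233470)·203800/584 = 10.18956.
Sum = 41.448816.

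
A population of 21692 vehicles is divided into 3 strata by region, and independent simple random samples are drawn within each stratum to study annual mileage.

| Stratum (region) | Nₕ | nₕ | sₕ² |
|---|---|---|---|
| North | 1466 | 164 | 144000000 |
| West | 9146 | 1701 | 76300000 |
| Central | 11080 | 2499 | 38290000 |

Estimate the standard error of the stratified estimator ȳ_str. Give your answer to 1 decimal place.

114.7

Var(ȳ_str) = Σₕ Wₕ²(1 − fₕ)sₕ²/nₕ with Wₕ = Nₕ/N, N = 21692.
North: Wₕ = 0.06758252; term = 0.06758252²·(1 − 0.11186903)·144000000/164 = 3561.758.
West: Wₕ = 0.42163009; term = 0.42163009²·(1 − 0.18598294)·76300000/1701 = 6491.0796.
Central: Wₕ = 0.51078739; term = 0.51078739²·(1 − 0.22554152)·38290000/2499 = 3095.976.
Sum = 13148.814.
SE = √(13148.814) = 114.7.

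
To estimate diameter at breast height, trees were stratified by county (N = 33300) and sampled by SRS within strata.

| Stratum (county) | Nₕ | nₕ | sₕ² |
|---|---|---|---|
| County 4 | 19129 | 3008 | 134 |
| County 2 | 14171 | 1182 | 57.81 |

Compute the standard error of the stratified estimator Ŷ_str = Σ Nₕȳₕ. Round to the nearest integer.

Var(Ŷ_str) = Σₕ Nₕ²(1 − fₕ)sₕ²/nₕ.
County 4: 19129²·(1 − 3008/19129)·134/3008 = 1.3737611 × 10^7.
County 2: 14171²·(1 − 1182/14171)·57.81/1182 = 9.0024705 × 10^6.
Sum = 2.2740082 × 10^7.
SE = √(2.2740082 × 10^7) = 4769.

4769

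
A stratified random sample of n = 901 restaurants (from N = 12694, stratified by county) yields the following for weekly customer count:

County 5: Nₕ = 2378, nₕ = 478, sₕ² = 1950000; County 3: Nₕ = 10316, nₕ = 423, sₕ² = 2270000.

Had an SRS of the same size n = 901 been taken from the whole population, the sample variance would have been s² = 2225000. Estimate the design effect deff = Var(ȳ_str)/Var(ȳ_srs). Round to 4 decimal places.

Var(ȳ_str) = Σ Wₕ²(1−fₕ)sₕ²/nₕ with Wₕ = Nₕ/12694:
  County 5: (2378/12694)²·(1−478/2378)·1950000/478 = 114.38661
  County 3: (10316/12694)²·(1−423/10316)·2270000/423 = 3398.8175
  → Var(ȳ_str) = 3513.2041.
Var(ȳ_srs) = (1 − 901/12694)·2225000/901 = 2294.1987.
deff = 3513.2041 / 2294.1987 = 1.5313.

1.5313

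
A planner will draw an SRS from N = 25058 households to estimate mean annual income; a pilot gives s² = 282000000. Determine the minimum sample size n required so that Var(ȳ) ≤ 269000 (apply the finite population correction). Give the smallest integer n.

1007

Without fpc, n₀ = s²/D = 282000000/269000 = 1048.3271.
With fpc, (1 − n/N)·s²/n ≤ D requires n ≥ n₀/(1 + n₀/N) = 1048.3271/(1 + 1048.3271/25058) = 1006.2304.
Rounding up, n = 1007.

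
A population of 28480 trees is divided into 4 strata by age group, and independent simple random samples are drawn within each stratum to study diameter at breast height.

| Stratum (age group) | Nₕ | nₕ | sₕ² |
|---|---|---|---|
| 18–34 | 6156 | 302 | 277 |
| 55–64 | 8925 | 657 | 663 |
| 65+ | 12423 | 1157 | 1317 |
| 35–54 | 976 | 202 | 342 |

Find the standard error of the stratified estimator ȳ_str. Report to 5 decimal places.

Var(ȳ_str) = Σₕ Wₕ²(1 − fₕ)sₕ²/nₕ with Wₕ = Nₕ/N, N = 28480.
18–34: Wₕ = 0.21615169; term = 0.21615169²·(1 − 0.04905783)·277/302 = 0.040751555.
55–64: Wₕ = 0.31337781; term = 0.31337781²·(1 − 0.07361345)·663/657 = 0.091807229.
65+: Wₕ = 0.43620084; term = 0.43620084²·(1 − 0.09313370)·1317/1157 = 0.1964123.
35–54: Wₕ = 0.03426966; term = 0.03426966²·(1 − 0.20696721)·342/202 = 0.0015768324.
Sum = 0.33054792.
SE = √(0.33054792) = 0.57493.

0.57493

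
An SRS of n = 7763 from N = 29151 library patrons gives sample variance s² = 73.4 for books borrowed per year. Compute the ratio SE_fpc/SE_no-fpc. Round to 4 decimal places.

0.8566

f = n/N = 7763/29151 = 0.26630304.
SE_no-fpc = √(s²/n) = 0.097237377; SE_fpc = √((1−f)s²/n) = 0.083289757.
Ratio = √(1−f) = 0.85656112.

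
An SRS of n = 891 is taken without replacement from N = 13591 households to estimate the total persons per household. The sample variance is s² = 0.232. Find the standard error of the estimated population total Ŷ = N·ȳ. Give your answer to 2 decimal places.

212.00

Var(Ŷ) = N²·Var(ȳ) = N²·(1 − n/N)·s²/n.
f = 891/13591 = 0.06555809; Var(ȳ) = 0.93444191·0.232/891 = 2.4331147 × 10^-4.
Var(Ŷ) = 13591² · (2.4331147 × 10^-4) = 44943.347.
SE(Ŷ) = √(44943.347) = 212.00.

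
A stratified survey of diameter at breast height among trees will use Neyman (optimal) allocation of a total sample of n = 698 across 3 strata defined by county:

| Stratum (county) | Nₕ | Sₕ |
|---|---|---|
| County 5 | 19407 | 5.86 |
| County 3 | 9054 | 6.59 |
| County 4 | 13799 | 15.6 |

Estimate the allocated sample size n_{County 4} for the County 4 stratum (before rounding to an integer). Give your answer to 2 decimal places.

386.60

Neyman allocation: nₕ = n·NₕSₕ / Σⱼ NⱼSⱼ.
Σ NⱼSⱼ = 19407·5.86 + 9054·6.59 + 13799·15.6 = 388655.28.
n_{County 4} = 698·13799·15.6 / 388655.28 = 386.60.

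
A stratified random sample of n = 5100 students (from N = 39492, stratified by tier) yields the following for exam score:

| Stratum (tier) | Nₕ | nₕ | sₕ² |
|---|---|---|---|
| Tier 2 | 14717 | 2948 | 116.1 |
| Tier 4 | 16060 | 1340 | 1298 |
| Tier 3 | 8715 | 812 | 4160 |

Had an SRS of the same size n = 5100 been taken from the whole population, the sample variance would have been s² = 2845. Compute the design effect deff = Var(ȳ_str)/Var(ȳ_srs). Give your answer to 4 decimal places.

Var(ȳ_str) = Σ Wₕ²(1−fₕ)sₕ²/nₕ with Wₕ = Nₕ/39492:
  Tier 2: (14717/39492)²·(1−2948/14717)·116.1/2948 = 0.0043736632
  Tier 4: (16060/39492)²·(1−1340/16060)·1298/1340 = 0.14682668
  Tier 3: (8715/39492)²·(1−812/8715)·4160/812 = 0.2262447
  → Var(ȳ_str) = 0.37744504.
Var(ȳ_srs) = (1 − 5100/39492)·2845/5100 = 0.48580323.
deff = 0.37744504 / 0.48580323 = 0.7770.

0.7770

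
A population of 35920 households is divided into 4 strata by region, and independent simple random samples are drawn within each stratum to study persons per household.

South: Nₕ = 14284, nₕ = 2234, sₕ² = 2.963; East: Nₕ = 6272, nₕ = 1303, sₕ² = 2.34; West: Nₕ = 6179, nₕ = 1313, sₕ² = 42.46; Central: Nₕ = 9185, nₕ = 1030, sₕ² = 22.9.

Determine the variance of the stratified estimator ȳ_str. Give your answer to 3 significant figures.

Var(ȳ_str) = Σₕ Wₕ²(1 − fₕ)sₕ²/nₕ with Wₕ = Nₕ/N, N = 35920.
South: Wₕ = 0.39766147; term = 0.39766147²·(1 − 0.15639877)·2.963/2234 = 1.7693458 × 10^-4.
East: Wₕ = 0.17461024; term = 0.17461024²·(1 − 0.20774872)·2.34/1303 = 4.337843 × 10^-5.
West: Wₕ = 0.17202116; term = 0.17202116²·(1 − 0.21249393)·42.46/1313 = 7.5358615 × 10^-4.
Central: Wₕ = 0.25570713; term = 0.25570713²·(1 − 0.11213936)·22.9/1030 = 0.0012907102.
Sum = 0.0022646094.

0.00226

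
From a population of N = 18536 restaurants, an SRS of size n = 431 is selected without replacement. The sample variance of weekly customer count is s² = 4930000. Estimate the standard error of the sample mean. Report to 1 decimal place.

Under SRS without replacement, Var(ȳ) = (1 − f)·s²/n with f = n/N = 431/18536 = 0.02325205.
Var(ȳ) = (1 − 0.02325205)·4930000/431 = 0.97674795·11438.515 = 11172.546.
SE(ȳ) = √(11172.546) = 105.7.

105.7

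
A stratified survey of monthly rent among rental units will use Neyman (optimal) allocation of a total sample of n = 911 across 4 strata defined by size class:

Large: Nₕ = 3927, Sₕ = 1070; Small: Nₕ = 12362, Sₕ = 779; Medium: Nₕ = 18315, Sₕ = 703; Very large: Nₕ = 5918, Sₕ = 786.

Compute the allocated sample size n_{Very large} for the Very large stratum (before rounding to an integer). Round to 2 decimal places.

Neyman allocation: nₕ = n·NₕSₕ / Σⱼ NⱼSⱼ.
Σ NⱼSⱼ = 3927·1070 + 12362·779 + 18315·703 + 5918·786 = 3.1358881 × 10^7.
n_{Very large} = 911·5918·786 / (3.1358881 × 10^7) = 135.13.

135.13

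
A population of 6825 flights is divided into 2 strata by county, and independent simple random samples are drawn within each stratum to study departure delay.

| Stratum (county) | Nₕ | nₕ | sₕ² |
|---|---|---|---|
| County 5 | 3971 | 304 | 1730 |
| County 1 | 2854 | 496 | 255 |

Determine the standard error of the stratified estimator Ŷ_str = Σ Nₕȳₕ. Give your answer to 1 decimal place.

Var(Ŷ_str) = Σₕ Nₕ²(1 − fₕ)sₕ²/nₕ.
County 5: 3971²·(1 − 304/3971)·1730/304 = 8.2867324 × 10^7.
County 1: 2854²·(1 − 496/2854)·255/496 = 3.4598421 × 10^6.
Sum = 8.6327166 × 10^7.
SE = √(8.6327166 × 10^7) = 9291.2.

9291.2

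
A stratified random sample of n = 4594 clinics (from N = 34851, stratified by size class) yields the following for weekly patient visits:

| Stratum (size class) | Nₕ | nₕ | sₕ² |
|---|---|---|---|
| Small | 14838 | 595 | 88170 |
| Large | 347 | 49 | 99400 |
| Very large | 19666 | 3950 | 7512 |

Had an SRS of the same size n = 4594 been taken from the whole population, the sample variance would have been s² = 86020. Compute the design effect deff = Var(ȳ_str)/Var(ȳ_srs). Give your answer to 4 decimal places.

1.6265

Var(ȳ_str) = Σ Wₕ²(1−fₕ)sₕ²/nₕ with Wₕ = Nₕ/34851:
  Small: (14838/34851)²·(1−595/14838)·88170/595 = 25.783996
  Large: (347/34851)²·(1−49/347)·99400/49 = 0.17270526
  Very large: (19666/34851)²·(1−3950/19666)·7512/3950 = 0.48393391
  → Var(ȳ_str) = 26.440635.
Var(ȳ_srs) = (1 − 4594/34851)·86020/4594 = 16.256201.
deff = 26.440635 / 16.256201 = 1.6265.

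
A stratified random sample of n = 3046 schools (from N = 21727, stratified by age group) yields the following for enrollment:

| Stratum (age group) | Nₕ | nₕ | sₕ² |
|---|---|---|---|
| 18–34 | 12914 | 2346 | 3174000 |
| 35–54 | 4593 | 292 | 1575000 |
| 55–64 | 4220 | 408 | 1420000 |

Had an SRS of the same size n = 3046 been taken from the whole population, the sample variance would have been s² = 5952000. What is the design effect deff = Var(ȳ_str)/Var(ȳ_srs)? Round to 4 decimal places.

Var(ȳ_str) = Σ Wₕ²(1−fₕ)sₕ²/nₕ with Wₕ = Nₕ/21727:
  18–34: (12914/21727)²·(1−2346/12914)·3174000/2346 = 391.14067
  35–54: (4593/21727)²·(1−292/4593)·1575000/292 = 225.71689
  55–64: (4220/21727)²·(1−408/4220)·1420000/408 = 118.60254
  → Var(ȳ_str) = 735.4601.
Var(ȳ_srs) = (1 − 3046/21727)·5952000/3046 = 1680.0932.
deff = 735.4601 / 1680.0932 = 0.4377.

0.4377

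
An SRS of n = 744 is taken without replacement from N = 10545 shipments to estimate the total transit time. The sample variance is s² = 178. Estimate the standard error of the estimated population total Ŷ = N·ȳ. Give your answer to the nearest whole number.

4973

Var(Ŷ) = N²·Var(ȳ) = N²·(1 − n/N)·s²/n.
f = 744/10545 = 0.07055477; Var(ȳ) = 0.92944523·178/744 = 0.22236727.
Var(Ŷ) = 10545² · 0.22236727 = 2.4726579 × 10^7.
SE(Ŷ) = √(2.4726579 × 10^7) = 4973.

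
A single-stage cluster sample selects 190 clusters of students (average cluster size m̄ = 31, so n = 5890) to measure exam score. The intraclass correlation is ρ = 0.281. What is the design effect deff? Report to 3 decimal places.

9.430

deff = 1 + (31 − 1)·0.281 = 1 + 8.43 = 9.43.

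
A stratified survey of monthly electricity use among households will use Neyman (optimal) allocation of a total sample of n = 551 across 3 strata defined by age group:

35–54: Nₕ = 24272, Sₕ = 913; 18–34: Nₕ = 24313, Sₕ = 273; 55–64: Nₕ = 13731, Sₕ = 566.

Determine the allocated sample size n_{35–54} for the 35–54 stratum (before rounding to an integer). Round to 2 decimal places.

Neyman allocation: nₕ = n·NₕSₕ / Σⱼ NⱼSⱼ.
Σ NⱼSⱼ = 24272·913 + 24313·273 + 13731·566 = 3.6569531 × 10^7.
n_{35–54} = 551·24272·913 / (3.6569531 × 10^7) = 333.89.

333.89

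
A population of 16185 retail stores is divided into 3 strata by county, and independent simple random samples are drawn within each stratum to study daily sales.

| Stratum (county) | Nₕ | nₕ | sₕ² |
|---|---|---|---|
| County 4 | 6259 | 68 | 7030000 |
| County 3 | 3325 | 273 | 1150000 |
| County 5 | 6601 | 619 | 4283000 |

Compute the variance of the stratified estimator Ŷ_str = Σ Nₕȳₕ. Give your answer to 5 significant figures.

Var(Ŷ_str) = Σₕ Nₕ²(1 − fₕ)sₕ²/nₕ.
County 4: 6259²·(1 − 68/6259)·7030000/68 = 4.0060113 × 10^12.
County 3: 3325²·(1 − 273/3325)·1150000/273 = 4.2747564 × 10^10.
County 5: 6601²·(1 − 619/6601)·4283000/619 = 2.7322068 × 10^11.
Sum = 4.3219795 × 10^12.

4.3220 × 10^12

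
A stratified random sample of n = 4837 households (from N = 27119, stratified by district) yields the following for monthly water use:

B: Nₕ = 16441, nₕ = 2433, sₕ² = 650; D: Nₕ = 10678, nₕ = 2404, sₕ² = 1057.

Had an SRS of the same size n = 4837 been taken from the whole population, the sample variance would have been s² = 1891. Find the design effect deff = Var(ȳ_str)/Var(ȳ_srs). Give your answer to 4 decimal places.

Var(ȳ_str) = Σ Wₕ²(1−fₕ)sₕ²/nₕ with Wₕ = Nₕ/27119:
  B: (16441/27119)²·(1−2433/16441)·650/2433 = 0.083662005
  D: (10678/27119)²·(1−2404/10678)·1057/2404 = 0.052820027
  → Var(ȳ_str) = 0.13648203.
Var(ȳ_srs) = (1 − 4837/27119)·1891/4837 = 0.32121509.
deff = 0.13648203 / 0.32121509 = 0.4249.

0.4249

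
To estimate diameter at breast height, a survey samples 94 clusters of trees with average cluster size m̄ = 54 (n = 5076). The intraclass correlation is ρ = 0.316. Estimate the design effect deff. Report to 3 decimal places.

deff = 1 + (54 − 1)·0.316 = 1 + 16.748 = 17.748.

17.748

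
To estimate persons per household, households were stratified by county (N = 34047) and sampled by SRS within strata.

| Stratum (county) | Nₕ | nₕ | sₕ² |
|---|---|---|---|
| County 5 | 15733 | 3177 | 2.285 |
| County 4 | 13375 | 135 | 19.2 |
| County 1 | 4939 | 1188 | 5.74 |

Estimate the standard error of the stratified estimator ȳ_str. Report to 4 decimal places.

Var(ȳ_str) = Σₕ Wₕ²(1 − fₕ)sₕ²/nₕ with Wₕ = Nₕ/N, N = 34047.
County 5: Wₕ = 0.46209651; term = 0.46209651²·(1 − 0.20193224)·2.285/3177 = 1.2256716 × 10^-4.
County 4: Wₕ = 0.39283931; term = 0.39283931²·(1 − 0.01009346)·19.2/135 = 0.021726588.
County 1: Wₕ = 0.14506418; term = 0.14506418²·(1 − 0.24053452)·5.74/1188 = 7.7218941 × 10^-5.
Sum = 0.021926374.
SE = √(0.021926374) = 0.1481.

0.1481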